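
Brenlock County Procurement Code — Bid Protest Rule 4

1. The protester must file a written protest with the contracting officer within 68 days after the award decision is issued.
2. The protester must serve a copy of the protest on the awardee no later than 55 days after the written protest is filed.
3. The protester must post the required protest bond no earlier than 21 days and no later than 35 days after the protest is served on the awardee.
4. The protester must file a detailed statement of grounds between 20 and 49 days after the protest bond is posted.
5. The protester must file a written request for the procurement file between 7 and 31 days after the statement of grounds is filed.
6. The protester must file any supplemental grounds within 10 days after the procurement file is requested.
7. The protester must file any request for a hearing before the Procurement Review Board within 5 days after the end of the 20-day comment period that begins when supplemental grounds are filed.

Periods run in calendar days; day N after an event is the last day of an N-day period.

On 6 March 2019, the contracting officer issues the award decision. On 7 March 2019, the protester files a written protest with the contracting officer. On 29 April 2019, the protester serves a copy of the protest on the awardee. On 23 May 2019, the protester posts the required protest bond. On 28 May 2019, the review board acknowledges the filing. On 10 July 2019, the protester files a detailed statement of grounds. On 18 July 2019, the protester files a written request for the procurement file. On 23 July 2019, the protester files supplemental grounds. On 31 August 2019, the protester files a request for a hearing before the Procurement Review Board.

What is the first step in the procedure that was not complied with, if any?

Step 1: 68 days after 6 March 2019 (when the award decision is issued) is 13 May 2019; done 7 March 2019 — timely.
Step 2: 55 days after 7 March 2019 (when the written protest is filed) is 1 May 2019; completed 29 April 2019, before the deadline.
Step 3: the window is 21–35 days after 29 April 2019 (when the protest is served on the awardee), so 20 May 2019 through 3 June 2019; done 23 May 2019 — within the window.
Step 4: the window is 20–49 days after 23 May 2019 (when the protest bond is posted), so 12 June 2019 through 11 July 2019; done 10 July 2019, which is between those dates.
Step 5: the window is 7–31 days after 10 July 2019 (when the statement of grounds is filed), so 17 July 2019 through 10 August 2019; done 18 July 2019 — within the window.
Step 6: 10 days after 18 July 2019 (when the procurement file is requested) is 28 July 2019; completed 23 July 2019, before the deadline.
Step 7: 5 days after 12 August 2019 (end of the 20-day comment period, which began when supplemental grounds are filed on 23 July 2019) is 17 August 2019; not done until 31 August 2019, 14 days after the deadline.
No need to go further; step 7 was not satisfied.

Step 7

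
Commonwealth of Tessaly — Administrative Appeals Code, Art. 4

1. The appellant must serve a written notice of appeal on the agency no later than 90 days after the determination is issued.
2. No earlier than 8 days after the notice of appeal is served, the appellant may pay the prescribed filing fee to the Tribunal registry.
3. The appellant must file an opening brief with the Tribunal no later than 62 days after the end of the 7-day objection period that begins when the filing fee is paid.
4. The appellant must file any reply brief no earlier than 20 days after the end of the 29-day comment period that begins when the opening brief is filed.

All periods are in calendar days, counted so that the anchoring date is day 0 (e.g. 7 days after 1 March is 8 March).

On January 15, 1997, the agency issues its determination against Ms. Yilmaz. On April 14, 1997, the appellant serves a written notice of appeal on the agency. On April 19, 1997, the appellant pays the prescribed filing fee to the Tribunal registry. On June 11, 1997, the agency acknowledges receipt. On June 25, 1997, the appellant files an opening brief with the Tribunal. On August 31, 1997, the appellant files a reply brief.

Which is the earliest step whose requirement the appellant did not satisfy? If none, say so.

(1) due by January 15, 1997 + 90 days = April 15, 1997; done April 14, 1997 — timely.
(2) permitted from April 14, 1997 + 8 days = April 22, 1997 onward; April 19, 1997 is 3 days before the earliest permitted date.

Step 2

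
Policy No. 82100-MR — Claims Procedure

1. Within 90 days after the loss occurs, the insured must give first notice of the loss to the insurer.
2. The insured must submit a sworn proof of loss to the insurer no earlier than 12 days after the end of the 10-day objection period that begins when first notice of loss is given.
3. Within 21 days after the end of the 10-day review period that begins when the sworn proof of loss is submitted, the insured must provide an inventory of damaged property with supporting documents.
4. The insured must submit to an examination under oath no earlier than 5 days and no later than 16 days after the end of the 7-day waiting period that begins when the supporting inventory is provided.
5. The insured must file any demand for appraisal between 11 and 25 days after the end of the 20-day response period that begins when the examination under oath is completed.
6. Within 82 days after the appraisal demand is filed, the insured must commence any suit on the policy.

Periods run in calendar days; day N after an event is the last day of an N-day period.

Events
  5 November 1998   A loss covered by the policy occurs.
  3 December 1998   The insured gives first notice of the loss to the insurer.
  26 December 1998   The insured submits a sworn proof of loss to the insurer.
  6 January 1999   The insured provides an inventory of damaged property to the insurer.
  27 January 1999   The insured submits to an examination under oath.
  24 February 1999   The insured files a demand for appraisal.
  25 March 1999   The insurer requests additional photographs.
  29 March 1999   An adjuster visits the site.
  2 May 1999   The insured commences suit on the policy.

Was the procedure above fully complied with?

(1) due by 5 November 1998 + 90 days = 3 February 1999; done 3 December 1998 — timely.
(2) permitted from 13 December 1998 + 12 days = 25 December 1998 onward; 26 December 1998 is on or after that date.
(3) due by 5 January 1999 + 21 days = 26 January 1999; 6 January 1999 is within that limit.
(4) the permitted window runs from 13 January 1999 + 5 = 18 January 1999 to 13 January 1999 + 16 = 29 January 1999; done 27 January 1999 — within the window.
(5) the permitted window runs from 16 February 1999 + 11 = 27 February 1999 to 16 February 1999 + 25 = 13 March 1999; 24 February 1999 is 3 days too early.

No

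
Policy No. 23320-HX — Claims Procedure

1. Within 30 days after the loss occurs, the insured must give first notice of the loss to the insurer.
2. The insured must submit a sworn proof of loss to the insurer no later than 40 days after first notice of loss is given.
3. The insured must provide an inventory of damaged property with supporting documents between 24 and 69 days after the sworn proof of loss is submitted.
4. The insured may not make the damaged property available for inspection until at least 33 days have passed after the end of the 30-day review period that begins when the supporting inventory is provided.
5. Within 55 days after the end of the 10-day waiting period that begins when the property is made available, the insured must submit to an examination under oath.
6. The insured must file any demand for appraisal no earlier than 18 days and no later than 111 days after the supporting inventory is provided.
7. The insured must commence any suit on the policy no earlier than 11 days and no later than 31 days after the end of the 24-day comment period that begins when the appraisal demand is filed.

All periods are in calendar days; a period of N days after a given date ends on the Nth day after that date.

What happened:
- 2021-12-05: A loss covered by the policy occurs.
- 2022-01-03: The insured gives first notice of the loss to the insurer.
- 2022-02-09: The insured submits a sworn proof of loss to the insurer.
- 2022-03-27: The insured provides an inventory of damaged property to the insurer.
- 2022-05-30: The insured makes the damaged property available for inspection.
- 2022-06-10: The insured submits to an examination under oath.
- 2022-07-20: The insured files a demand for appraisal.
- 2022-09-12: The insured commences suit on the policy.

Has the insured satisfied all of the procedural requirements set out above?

No

(1) due by 2021-12-05 + 30 days = 2022-01-04; completed 2022-01-03, before the deadline.
(2) due by 2022-01-03 + 40 days = 2022-02-12; done 2022-02-09 — timely.
(3) the permitted window runs from 2022-02-09 + 24 = 2022-03-05 to 2022-02-09 + 69 = 2022-04-19; done 2022-03-27 — within the window.
(4) permitted from 2022-04-26 + 33 days = 2022-05-29 onward; done 2022-05-30, after the minimum wait.
(5) due by 2022-06-09 + 55 days = 2022-08-03; done 2022-06-10 — timely.
(6) the permitted window runs from 2022-03-27 + 18 = 2022-04-14 to 2022-03-27 + 111 = 2022-07-16; 2022-07-20 is 4 days past the end of the window.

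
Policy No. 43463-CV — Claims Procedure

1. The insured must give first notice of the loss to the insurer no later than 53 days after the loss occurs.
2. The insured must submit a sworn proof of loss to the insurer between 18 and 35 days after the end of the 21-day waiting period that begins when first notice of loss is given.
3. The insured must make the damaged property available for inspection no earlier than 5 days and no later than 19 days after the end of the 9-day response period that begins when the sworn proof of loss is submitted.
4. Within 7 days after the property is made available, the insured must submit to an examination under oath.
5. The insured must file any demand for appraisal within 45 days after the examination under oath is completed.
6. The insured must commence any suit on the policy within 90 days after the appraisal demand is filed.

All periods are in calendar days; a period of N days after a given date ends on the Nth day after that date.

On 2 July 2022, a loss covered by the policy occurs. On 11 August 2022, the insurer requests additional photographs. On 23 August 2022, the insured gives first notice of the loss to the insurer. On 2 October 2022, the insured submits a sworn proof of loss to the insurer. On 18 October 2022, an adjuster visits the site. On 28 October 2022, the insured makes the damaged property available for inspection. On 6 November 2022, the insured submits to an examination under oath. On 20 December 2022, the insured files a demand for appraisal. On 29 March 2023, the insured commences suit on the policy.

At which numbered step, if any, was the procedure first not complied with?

Step 4

Step 1 — counting 53 days from 2 July 2022 (when the loss occurs) gives a deadline of 24 August 2022; completed 23 August 2022, before the deadline.
Step 2 — 18 and 35 days from 13 September 2022 (end of the 21-day waiting period, which began when first notice of loss is given on 23 August 2022) are 1 October 2022 and 18 October 2022 respectively; done 2 October 2022, which is between those dates.
Step 3 — 5 and 19 days from 11 October 2022 (end of the 9-day response period, which began when the sworn proof of loss is submitted on 2 October 2022) are 16 October 2022 and 30 October 2022 respectively; 28 October 2022 falls inside that range.
Step 4 — counting 7 days from 28 October 2022 (when the property is made available) gives a deadline of 4 November 2022; not done until 6 November 2022, 2 days after the deadline.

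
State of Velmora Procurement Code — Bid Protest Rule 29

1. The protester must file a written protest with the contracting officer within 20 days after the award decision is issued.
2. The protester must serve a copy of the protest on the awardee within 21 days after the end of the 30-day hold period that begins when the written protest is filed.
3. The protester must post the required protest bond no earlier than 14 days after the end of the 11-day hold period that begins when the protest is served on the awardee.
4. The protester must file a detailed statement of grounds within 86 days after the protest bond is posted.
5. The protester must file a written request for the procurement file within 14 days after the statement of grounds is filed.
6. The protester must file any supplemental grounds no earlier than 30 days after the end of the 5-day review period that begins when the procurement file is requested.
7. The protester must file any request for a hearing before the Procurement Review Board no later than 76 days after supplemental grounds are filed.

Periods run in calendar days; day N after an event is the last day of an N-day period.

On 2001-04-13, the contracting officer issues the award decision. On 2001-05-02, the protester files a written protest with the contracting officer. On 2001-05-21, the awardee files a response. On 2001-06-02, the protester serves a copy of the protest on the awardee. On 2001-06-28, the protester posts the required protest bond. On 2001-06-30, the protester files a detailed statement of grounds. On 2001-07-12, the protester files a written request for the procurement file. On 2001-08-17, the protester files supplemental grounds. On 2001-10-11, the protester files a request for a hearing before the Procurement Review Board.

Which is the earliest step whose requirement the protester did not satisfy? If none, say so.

None — every step was satisfied

Step 1: 20 days after 2001-04-13 (when the award decision is issued) is 2001-05-03; completed 2001-05-02, before the deadline.
Step 2: 21 days after 2001-06-01 (end of the 30-day hold period, which began when the written protest is filed on 2001-05-02) is 2001-06-22; completed 2001-06-02, before the deadline.
Step 3: the earliest permitted date is 14 days after 2001-06-13 (end of the 11-day hold period, which began when the protest is served on the awardee on 2001-06-02), i.e. 2001-06-27; 2001-06-28 is on or after that date.
Step 4: 86 days after 2001-06-28 (when the protest bond is posted) is 2001-09-22; done 2001-06-30 — timely.
Step 5: 14 days after 2001-06-30 (when the statement of grounds is filed) is 2001-07-14; completed 2001-07-12, before the deadline.
Step 6: the earliest permitted date is 30 days after 2001-07-17 (end of the 5-day review period, which began when the procurement file is requested on 2001-07-12), i.e. 2001-08-16; done 2001-08-17, after the minimum wait.
Step 7: 76 days after 2001-08-17 (when supplemental grounds are filed) is 2001-11-01; completed 2001-10-11, before the deadline.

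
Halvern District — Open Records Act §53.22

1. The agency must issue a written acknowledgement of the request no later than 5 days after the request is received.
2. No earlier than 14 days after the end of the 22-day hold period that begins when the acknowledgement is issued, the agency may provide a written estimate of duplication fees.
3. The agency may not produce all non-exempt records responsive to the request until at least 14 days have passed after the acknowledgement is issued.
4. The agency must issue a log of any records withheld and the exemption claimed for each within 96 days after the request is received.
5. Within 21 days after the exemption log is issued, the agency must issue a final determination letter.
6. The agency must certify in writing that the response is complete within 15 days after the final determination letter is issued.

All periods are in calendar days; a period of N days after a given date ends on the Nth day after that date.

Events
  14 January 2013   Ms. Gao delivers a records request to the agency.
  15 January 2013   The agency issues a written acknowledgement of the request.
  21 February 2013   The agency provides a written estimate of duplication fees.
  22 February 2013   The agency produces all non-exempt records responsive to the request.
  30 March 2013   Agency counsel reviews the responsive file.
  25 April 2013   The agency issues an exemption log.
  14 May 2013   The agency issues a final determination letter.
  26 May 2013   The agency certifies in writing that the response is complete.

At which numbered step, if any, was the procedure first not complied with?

Step 4

Step 1 — counting 5 days from 14 January 2013 (when the request is received) gives a deadline of 19 January 2013; done 15 January 2013 — timely.
Step 2 — must wait 14 days from 6 February 2013 (end of the 22-day hold period, which began when the acknowledgement is issued on 15 January 2013), so not before 20 February 2013; done 21 February 2013 — permitted.
Step 3 — must wait 14 days from 15 January 2013 (when the acknowledgement is issued), so not before 29 January 2013; done 22 February 2013, after the minimum wait.
Step 4 — counting 96 days from 14 January 2013 (when the request is received) gives a deadline of 20 April 2013; done 25 April 2013 — 5 days late.
The analysis stops there.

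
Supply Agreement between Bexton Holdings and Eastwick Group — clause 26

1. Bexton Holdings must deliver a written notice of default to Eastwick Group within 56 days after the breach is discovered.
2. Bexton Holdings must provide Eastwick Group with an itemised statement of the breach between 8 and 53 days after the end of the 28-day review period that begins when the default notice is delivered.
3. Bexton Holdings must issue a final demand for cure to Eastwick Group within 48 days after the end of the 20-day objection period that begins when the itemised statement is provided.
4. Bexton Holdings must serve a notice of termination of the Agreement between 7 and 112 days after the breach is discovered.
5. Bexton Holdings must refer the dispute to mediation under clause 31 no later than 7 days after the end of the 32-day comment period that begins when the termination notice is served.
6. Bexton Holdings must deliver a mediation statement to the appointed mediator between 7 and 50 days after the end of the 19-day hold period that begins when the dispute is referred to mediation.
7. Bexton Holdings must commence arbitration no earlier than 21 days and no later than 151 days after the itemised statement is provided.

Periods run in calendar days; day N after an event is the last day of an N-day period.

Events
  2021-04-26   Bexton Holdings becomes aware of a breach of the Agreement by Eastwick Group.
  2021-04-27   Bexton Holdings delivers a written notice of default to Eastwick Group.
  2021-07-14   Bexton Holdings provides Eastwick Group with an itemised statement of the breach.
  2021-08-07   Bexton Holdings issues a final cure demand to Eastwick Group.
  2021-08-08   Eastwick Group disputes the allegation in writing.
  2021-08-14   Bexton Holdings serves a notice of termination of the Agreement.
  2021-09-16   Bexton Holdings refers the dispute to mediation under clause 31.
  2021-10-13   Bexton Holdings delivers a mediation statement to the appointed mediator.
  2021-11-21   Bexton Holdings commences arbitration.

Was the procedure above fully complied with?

Step 1: 56 days after 2021-04-26 (when the breach is discovered) is 2021-06-21; 2021-04-27 is within that limit.
Step 2: the window is 8–53 days after 2021-05-25 (end of the 28-day review period, which began when the default notice is delivered on 2021-04-27), so 2021-06-02 through 2021-07-17; done 2021-07-14, which is between those dates.
Step 3: 48 days after 2021-08-03 (end of the 20-day objection period, which began when the itemised statement is provided on 2021-07-14) is 2021-09-20; done 2021-08-07 — timely.
Step 4: the window is 7–112 days after 2021-04-26 (when the breach is discovered), so 2021-05-03 through 2021-08-16; done 2021-08-14 — within the window.
Step 5: 7 days after 2021-09-15 (end of the 32-day comment period, which began when the termination notice is served on 2021-08-14) is 2021-09-22; done 2021-09-16 — timely.
Step 6: the window is 7–50 days after 2021-10-05 (end of the 19-day hold period, which began when the dispute is referred to mediation on 2021-09-16), so 2021-10-12 through 2021-11-24; done 2021-10-13, which is between those dates.
Step 7: the window is 21–151 days after 2021-07-14 (when the itemised statement is provided), so 2021-08-04 through 2021-12-12; 2021-11-21 falls inside that range.

Yes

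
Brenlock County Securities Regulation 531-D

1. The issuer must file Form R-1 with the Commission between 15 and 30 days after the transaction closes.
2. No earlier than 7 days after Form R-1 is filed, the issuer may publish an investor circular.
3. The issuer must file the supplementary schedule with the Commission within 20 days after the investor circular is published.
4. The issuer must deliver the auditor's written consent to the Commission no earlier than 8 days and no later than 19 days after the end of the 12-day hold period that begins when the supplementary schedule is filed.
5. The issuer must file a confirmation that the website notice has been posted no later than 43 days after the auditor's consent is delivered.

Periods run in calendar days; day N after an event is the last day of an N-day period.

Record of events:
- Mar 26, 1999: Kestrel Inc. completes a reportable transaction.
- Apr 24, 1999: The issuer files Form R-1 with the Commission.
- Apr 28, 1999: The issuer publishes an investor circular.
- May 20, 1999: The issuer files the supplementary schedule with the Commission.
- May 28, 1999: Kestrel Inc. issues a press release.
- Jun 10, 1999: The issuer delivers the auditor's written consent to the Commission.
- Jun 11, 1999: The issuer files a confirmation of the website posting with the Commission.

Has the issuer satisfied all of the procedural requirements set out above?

Step 1: the window is 15–30 days after Mar 26, 1999 (when the transaction closes), so Apr 10, 1999 through Apr 25, 1999; done Apr 24, 1999 — within the window.
Step 2: the earliest permitted date is 7 days after Apr 24, 1999 (when Form R-1 is filed), i.e. May 1, 1999; done Apr 28, 1999 — 3 days too early.

No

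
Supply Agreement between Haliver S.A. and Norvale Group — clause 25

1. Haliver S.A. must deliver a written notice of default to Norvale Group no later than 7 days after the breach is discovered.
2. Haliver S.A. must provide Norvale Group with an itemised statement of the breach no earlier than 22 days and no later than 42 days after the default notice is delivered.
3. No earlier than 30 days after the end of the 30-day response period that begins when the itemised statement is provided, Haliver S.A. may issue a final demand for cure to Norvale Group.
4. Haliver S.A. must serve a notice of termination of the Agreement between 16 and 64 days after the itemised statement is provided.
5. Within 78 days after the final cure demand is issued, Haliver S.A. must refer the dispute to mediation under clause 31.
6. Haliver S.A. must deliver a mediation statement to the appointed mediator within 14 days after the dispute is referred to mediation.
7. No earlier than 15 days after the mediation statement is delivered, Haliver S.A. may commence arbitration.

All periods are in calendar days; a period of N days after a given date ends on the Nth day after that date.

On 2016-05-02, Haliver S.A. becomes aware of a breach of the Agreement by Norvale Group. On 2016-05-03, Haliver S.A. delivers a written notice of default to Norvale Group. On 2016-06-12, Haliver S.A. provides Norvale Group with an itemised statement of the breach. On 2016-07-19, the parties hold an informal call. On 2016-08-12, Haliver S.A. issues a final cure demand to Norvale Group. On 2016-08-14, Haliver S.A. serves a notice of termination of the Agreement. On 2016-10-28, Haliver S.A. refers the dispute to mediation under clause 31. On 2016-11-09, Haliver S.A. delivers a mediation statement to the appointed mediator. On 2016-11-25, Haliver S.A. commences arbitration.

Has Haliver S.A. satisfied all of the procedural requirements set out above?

Yes

Step 1 — counting 7 days from 2016-05-02 (when the breach is discovered) gives a deadline of 2016-05-09; completed 2016-05-03, before the deadline.
Step 2 — 22 and 42 days from 2016-05-03 (when the default notice is delivered) are 2016-05-25 and 2016-06-14 respectively; done 2016-06-12 — within the window.
Step 3 — must wait 30 days from 2016-07-12 (end of the 30-day response period, which began when the itemised statement is provided on 2016-06-12), so not before 2016-08-11; done 2016-08-12 — permitted.
Step 4 — 16 and 64 days from 2016-06-12 (when the itemised statement is provided) are 2016-06-28 and 2016-08-15 respectively; done 2016-08-14, which is between those dates.
Step 5 — counting 78 days from 2016-08-12 (when the final cure demand is issued) gives a deadline of 2016-10-29; completed 2016-10-28, before the deadline.
Step 6 — counting 14 days from 2016-10-28 (when the dispute is referred to mediation) gives a deadline of 2016-11-11; done 2016-11-09 — timely.
Step 7 — must wait 15 days from 2016-11-09 (when the mediation statement is delivered), so not before 2016-11-24; done 2016-11-25, after the minimum wait.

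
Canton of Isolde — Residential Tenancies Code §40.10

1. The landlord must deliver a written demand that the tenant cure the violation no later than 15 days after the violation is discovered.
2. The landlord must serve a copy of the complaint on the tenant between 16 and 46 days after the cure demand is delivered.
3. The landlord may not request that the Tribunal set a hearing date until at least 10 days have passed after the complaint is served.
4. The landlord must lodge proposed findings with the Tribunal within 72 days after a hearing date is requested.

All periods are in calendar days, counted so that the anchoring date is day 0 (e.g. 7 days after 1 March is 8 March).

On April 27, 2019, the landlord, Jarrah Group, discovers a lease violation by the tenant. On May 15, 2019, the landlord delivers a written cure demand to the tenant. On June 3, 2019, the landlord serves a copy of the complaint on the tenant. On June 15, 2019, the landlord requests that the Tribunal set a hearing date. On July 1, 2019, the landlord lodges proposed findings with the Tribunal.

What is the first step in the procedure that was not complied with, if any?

Step 1

Step 1 — counting 15 days from April 27, 2019 (when the violation is discovered) gives a deadline of May 12, 2019; done May 15, 2019 — 3 days late.
The analysis stops there.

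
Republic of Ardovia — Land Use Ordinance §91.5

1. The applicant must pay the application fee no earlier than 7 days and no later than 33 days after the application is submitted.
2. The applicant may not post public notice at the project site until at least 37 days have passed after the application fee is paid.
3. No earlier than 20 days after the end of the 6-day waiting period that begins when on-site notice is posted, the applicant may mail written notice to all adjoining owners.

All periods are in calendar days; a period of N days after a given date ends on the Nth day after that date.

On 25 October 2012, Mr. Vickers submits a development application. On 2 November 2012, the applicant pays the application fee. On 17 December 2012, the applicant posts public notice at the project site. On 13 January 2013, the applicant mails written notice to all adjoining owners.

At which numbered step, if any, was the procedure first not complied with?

None — every step was satisfied

(1) the permitted window runs from 25 October 2012 + 7 = 1 November 2012 to 25 October 2012 + 33 = 27 November 2012; 2 November 2012 falls inside that range.
(2) permitted from 2 November 2012 + 37 days = 9 December 2012 onward; done 17 December 2012 — permitted.
(3) permitted from 23 December 2012 + 20 days = 12 January 2013 onward; done 13 January 2013 — permitted.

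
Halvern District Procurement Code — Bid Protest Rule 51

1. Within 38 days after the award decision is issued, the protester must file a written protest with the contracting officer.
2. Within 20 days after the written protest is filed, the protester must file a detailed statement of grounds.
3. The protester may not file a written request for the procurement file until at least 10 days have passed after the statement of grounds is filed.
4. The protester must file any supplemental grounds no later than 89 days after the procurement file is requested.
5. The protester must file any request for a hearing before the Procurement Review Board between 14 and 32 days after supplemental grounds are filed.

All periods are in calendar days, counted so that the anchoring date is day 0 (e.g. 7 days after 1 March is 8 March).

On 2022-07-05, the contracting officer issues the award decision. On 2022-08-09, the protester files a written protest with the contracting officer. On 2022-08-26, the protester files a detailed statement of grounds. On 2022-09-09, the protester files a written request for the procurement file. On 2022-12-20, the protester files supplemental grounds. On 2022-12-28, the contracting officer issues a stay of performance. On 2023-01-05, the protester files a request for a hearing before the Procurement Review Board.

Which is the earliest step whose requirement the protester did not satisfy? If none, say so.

Step 1 — counting 38 days from 2022-07-05 (when the award decision is issued) gives a deadline of 2022-08-12; 2022-08-09 is within that limit.
Step 2 — counting 20 days from 2022-08-09 (when the written protest is filed) gives a deadline of 2022-08-29; completed 2022-08-26, before the deadline.
Step 3 — must wait 10 days from 2022-08-26 (when the statement of grounds is filed), so not before 2022-09-05; done 2022-09-09 — permitted.
Step 4 — counting 89 days from 2022-09-09 (when the procurement file is requested) gives a deadline of 2022-12-07; not done until 2022-12-20, 13 days after the deadline.

Step 4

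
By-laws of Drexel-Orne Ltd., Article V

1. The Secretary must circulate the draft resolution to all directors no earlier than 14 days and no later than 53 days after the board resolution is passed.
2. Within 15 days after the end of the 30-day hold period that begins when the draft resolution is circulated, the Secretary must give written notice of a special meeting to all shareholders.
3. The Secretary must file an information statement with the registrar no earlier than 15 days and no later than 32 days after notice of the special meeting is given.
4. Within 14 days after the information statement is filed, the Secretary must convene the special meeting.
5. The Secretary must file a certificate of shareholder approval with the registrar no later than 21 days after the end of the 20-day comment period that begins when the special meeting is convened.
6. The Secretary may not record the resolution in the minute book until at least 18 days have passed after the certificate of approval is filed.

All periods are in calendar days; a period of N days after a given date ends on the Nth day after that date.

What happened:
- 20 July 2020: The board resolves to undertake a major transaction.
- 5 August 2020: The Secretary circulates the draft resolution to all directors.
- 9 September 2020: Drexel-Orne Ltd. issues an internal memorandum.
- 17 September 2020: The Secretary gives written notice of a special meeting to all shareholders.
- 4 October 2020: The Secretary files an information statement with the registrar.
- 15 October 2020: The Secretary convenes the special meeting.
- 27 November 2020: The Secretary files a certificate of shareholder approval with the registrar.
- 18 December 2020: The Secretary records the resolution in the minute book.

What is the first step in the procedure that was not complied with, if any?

(1) the permitted window runs from 20 July 2020 + 14 = 3 August 2020 to 20 July 2020 + 53 = 11 September 2020; 5 August 2020 falls inside that range.
(2) due by 4 September 2020 + 15 days = 19 September 2020; 17 September 2020 is within that limit.
(3) the permitted window runs from 17 September 2020 + 15 = 2 October 2020 to 17 September 2020 + 32 = 19 October 2020; 4 October 2020 falls inside that range.
(4) due by 4 October 2020 + 14 days = 18 October 2020; 15 October 2020 is within that limit.
(5) due by 4 November 2020 + 21 days = 25 November 2020; done 27 November 2020 — 2 days late.
That is the first point of non-compliance.

Step 5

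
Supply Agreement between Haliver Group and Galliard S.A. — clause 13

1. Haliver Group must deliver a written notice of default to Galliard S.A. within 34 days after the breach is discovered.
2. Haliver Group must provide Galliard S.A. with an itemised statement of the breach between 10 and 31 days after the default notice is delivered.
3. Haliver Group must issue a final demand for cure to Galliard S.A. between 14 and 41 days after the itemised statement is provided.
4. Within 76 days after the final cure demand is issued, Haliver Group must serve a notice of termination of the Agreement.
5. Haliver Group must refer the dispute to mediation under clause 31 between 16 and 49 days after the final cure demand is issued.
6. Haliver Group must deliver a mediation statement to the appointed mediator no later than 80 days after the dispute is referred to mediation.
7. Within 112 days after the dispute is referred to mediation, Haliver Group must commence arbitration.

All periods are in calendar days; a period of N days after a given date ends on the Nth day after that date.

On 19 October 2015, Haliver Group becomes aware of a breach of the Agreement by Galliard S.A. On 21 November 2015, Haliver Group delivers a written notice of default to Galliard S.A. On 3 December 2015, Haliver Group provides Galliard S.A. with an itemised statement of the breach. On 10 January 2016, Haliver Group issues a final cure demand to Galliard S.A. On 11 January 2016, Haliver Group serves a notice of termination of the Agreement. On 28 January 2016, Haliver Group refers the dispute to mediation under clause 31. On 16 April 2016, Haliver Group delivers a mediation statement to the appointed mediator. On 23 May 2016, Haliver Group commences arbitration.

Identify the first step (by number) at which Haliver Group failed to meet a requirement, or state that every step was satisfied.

Step 1 — counting 34 days from 19 October 2015 (when the breach is discovered) gives a deadline of 22 November 2015; done 21 November 2015 — timely.
Step 2 — 10 and 31 days from 21 November 2015 (when the default notice is delivered) are 1 December 2015 and 22 December 2015 respectively; done 3 December 2015 — within the window.
Step 3 — 14 and 41 days from 3 December 2015 (when the itemised statement is provided) are 17 December 2015 and 13 January 2016 respectively; done 10 January 2016 — within the window.
Step 4 — counting 76 days from 10 January 2016 (when the final cure demand is issued) gives a deadline of 26 March 2016; completed 11 January 2016, before the deadline.
Step 5 — 16 and 49 days from 10 January 2016 (when the final cure demand is issued) are 26 January 2016 and 28 February 2016 respectively; 28 January 2016 falls inside that range.
Step 6 — counting 80 days from 28 January 2016 (when the dispute is referred to mediation) gives a deadline of 17 April 2016; done 16 April 2016 — timely.
Step 7 — counting 112 days from 28 January 2016 (when the dispute is referred to mediation) gives a deadline of 19 May 2016; not done until 23 May 2016, 4 days after the deadline.
No need to go further; step 7 was not satisfied.

Step 7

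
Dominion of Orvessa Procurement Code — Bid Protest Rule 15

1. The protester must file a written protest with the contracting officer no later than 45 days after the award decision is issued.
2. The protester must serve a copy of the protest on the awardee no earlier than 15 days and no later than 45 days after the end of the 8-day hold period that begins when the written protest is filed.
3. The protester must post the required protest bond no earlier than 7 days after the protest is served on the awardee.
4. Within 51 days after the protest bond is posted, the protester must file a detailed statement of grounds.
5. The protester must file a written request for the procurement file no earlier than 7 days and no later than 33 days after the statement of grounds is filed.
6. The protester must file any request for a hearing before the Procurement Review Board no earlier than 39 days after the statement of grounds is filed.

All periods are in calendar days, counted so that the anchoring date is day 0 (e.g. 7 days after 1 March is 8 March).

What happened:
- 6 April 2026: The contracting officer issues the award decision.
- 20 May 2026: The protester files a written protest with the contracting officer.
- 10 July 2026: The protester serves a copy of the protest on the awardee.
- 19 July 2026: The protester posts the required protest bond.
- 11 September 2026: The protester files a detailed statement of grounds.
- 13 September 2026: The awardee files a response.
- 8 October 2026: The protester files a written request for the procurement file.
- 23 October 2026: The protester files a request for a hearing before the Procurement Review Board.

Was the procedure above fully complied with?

No

(1) due by 6 April 2026 + 45 days = 21 May 2026; done 20 May 2026 — timely.
(2) the permitted window runs from 28 May 2026 + 15 = 12 June 2026 to 28 May 2026 + 45 = 12 July 2026; done 10 July 2026, which is between those dates.
(3) permitted from 10 July 2026 + 7 days = 17 July 2026 onward; done 19 July 2026, after the minimum wait.
(4) due by 19 July 2026 + 51 days = 8 September 2026; not done until 11 September 2026, 3 days after the deadline.
The procedure was therefore not followed at step 4.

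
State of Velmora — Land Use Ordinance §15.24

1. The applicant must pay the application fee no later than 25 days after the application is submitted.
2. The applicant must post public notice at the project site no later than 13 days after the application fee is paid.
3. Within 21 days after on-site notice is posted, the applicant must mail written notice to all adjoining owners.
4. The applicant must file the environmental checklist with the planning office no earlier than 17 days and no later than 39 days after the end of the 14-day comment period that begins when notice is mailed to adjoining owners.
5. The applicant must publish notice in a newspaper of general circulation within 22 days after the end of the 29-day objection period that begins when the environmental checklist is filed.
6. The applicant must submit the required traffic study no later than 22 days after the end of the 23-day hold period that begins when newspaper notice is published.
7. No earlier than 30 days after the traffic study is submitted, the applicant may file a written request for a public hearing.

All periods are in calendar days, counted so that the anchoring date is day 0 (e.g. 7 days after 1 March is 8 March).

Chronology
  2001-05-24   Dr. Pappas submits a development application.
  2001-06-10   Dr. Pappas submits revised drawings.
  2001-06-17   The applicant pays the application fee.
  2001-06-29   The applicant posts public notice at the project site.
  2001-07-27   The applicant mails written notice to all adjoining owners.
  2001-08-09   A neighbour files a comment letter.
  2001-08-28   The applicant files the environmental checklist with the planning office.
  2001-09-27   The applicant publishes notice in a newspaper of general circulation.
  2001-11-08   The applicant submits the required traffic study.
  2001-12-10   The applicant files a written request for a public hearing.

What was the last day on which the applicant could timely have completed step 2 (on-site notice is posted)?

2001-06-30

Step 2 runs from 2001-06-17, when the application fee is paid. 13 days after 2001-06-17 is 2001-06-30.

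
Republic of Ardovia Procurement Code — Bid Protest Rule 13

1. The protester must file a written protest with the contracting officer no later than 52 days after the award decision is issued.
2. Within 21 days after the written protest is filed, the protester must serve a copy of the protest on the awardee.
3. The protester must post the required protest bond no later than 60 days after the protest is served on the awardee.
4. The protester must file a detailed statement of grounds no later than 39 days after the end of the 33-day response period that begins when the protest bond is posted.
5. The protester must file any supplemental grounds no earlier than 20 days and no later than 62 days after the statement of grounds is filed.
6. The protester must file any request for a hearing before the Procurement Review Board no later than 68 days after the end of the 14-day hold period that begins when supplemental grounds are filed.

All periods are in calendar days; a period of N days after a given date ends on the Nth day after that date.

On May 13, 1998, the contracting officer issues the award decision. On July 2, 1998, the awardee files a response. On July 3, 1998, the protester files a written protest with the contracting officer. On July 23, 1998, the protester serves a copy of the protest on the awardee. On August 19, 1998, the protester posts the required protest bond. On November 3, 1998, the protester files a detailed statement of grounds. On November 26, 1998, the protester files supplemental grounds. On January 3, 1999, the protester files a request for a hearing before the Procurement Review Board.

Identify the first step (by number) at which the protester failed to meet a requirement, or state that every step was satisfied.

Step 4

Step 1: 52 days after May 13, 1998 (when the award decision is issued) is July 4, 1998; completed July 3, 1998, before the deadline.
Step 2: 21 days after July 3, 1998 (when the written protest is filed) is July 24, 1998; completed July 23, 1998, before the deadline.
Step 3: 60 days after July 23, 1998 (when the protest is served on the awardee) is September 21, 1998; August 19, 1998 is within that limit.
Step 4: 39 days after September 21, 1998 (end of the 33-day response period, which began when the protest bond is posted on August 19, 1998) is October 30, 1998; November 3, 1998 misses that deadline by 4 days.
The procedure was therefore not followed at step 4.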